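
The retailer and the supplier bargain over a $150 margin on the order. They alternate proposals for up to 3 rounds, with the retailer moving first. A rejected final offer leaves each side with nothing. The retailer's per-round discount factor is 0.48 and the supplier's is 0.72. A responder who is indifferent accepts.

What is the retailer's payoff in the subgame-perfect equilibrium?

Round 3 (the retailer proposes): rejection yields 0 for the supplier; the retailer offers 0 and keeps 150.
Round 2 (the supplier proposes): the retailer can get 150 next round, worth 0.48 × 150 = 72 now, so the supplier offers 72, keeping 78.
Round 1 (the retailer proposes): the supplier can get 78 next round, worth 0.72 × 78 = 56.16 now. The retailer offers 56.16 and keeps 150 − 56.16 = 93.84.

93.84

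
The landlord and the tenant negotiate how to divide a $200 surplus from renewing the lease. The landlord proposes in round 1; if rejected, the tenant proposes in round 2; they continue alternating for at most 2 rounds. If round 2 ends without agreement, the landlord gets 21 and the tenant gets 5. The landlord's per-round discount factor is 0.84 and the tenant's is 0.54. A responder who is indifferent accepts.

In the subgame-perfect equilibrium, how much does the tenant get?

96.66

Round 2 (the tenant proposes): the landlord gets 21 if talks fail, so the tenant offers 21 and keeps 179.
Round 1 (the landlord proposes): the tenant can get 179 next round, worth 0.54 × 179 = 96.66 now, so the landlord offers 96.66, keeping 103.34.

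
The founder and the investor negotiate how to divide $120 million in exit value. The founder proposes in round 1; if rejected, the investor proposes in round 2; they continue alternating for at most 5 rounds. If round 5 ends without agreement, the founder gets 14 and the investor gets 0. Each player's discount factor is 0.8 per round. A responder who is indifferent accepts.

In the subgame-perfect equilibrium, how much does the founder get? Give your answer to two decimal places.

88.51

Round 5 (the founder proposes): the investor will accept anything ≥ 0, so the founder offers 0 and keeps 120.
Round 4 (the investor proposes): the founder can get 120 next round, worth 0.8 × 120 = 96 now, so the investor offers 96, keeping 24.
Round 3 (the founder proposes): the investor can get 24 next round, worth 0.8 × 24 = 19.2 now; the founder offers that and keeps 100.8.
Round 2 (the investor proposes): the founder can get 100.8 next round, worth 0.8 × 100.8 = 80.64 now; the investor offers that and keeps 39.36.
Round 1 (the founder proposes): the investor can get 39.36 next round, worth 0.8 × 39.36 = 31.488 now; the founder offers that and keeps 88.512.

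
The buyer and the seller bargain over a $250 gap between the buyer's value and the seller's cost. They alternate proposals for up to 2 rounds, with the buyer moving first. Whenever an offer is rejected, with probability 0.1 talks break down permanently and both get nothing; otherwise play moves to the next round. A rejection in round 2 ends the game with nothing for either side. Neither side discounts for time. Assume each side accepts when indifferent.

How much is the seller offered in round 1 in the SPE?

Round 2 (the seller proposes): the buyer will accept anything ≥ 0, so the seller offers 0 and keeps 250.
Round 1 (the buyer proposes): rejecting gives the seller an expected 0.9 × 250 = 225. The buyer offers 225 and keeps 250 − 225 = 25.

225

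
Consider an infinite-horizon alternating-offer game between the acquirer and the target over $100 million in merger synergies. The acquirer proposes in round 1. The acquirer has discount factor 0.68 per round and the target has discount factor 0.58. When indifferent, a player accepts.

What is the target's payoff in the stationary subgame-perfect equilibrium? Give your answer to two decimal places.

Let x be the acquirer's share when the acquirer proposes and y be the target's share when the target proposes.
The target accepts iff offered ≥ 0.58·y, so x = 100 − 0.58y. Symmetrically y = 100 − 0.68x.
Substituting: x = 100 − 0.58(100 − 0.68x), giving x(1 − 0.68·0.58) = 100(1 − 0.58).
So x = 100 × 0.42 / 0.6056 ≈ 69.3527, and the target receives 100 − x ≈ 30.6473.

30.65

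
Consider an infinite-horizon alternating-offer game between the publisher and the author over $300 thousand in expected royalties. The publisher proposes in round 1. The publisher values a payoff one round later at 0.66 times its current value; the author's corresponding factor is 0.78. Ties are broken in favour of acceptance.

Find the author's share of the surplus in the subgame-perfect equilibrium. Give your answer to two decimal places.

163.97

In a stationary SPE each proposer offers the other exactly their discounted continuation value.
If the publisher keeps x when proposing and the author keeps y when proposing, then x = 300 − 0.78y and y = 300 − 0.66x.
Solving: x = 300(1 − 0.78) / (1 − 0.66·0.78) = 66 / 0.4852 ≈ 136.0264.
The author gets 300 − 136.0264 ≈ 163.9736.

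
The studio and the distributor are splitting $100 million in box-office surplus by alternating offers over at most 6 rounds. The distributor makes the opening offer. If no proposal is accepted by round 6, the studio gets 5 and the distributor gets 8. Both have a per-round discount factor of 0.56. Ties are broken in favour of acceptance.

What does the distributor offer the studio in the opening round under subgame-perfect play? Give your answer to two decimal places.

Round 6 (the studio proposes): the distributor gets 8 if talks fail, so the studio offers 8 and keeps 92.
Round 5 (the distributor proposes): the studio can get 92 next round, worth 0.56 × 92 = 51.52 now. The distributor offers 51.52 and keeps 100 − 51.52 = 48.48.
Round 4 (the studio proposes): the distributor can get 48.48 next round, worth 0.56 × 48.48 = 27.1488 now, so the studio offers 27.1488, keeping 72.8512.
Round 3 (the distributor proposes): the studio can get 72.8512 next round, worth 0.56 × 72.8512 = 40.796672 now, so the distributor offers 40.796672, keeping 59.203328.
Round 2 (the studio proposes): the distributor can get 59.203328 next round, worth 0.56 × 59.203328 = 33.15386368 now; the studio offers that and keeps 66.84613632.
Round 1 (the distributor proposes): the studio can get 66.84613632 next round, worth 0.56 × 66.84613632 = 37.4338363392 now; the distributor offers that and keeps 62.5661636608.

37.43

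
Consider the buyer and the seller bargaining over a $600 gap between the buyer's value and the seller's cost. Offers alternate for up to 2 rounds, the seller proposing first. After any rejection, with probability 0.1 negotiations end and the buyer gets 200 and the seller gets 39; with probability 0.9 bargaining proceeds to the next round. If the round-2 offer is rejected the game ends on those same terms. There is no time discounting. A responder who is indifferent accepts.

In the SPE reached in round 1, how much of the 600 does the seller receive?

Round 2 (the buyer proposes): the seller gets 39 if talks fail, so the buyer offers 39 and keeps 561.
Round 1 (the seller proposes): rejecting gives the buyer an expected 0.9 × 561 + 0.1 × 200 = 524.9, so the seller offers 524.9, keeping 75.1.

75.1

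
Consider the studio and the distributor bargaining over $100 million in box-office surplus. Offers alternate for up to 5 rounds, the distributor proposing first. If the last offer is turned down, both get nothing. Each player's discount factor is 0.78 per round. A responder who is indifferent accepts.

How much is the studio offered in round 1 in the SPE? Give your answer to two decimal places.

27.60

By backward induction:
Round 5 (the distributor proposes): rejection yields 0 for the studio; the distributor offers 0 and keeps 100.
Round 4 (the studio proposes): the distributor can get 100 next round, worth 0.78 × 100 = 78 now. The studio offers 78 and keeps 100 − 78 = 22.
Round 3 (the distributor proposes): the studio can get 22 next round, worth 0.78 × 22 = 17.16 now; the distributor offers that and keeps 82.84.
Round 2 (the studio proposes): the distributor can get 82.84 next round, worth 0.78 × 82.84 = 64.6152 now; the studio offers that and keeps 35.3848.
Round 1 (the distributor proposes): the studio can get 35.3848 next round, worth 0.78 × 35.3848 = 27.600144 now; the distributor offers that and keeps 72.399856.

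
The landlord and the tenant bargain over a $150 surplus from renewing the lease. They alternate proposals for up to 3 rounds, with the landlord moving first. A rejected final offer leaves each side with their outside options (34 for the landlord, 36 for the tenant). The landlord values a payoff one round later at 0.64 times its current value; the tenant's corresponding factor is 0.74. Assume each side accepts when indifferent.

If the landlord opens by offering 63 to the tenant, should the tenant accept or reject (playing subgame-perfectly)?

Accept

Work out the tenant's continuation value if the offer is rejected.
Round 3 (the landlord proposes): the tenant gets 36 if talks fail, so the landlord offers 36 and keeps 114.
Round 2 (the tenant proposes): the landlord can get 114 next round, worth 0.64 × 114 = 72.96 now. The tenant offers 72.96 and keeps 150 − 72.96 = 77.04.
So by rejecting in round 1, the tenant gets 77.04 next round, worth 0.74 × 77.04 = 57.0096 now.
Offer 63 ≥ 57.0096, so the tenant accepts.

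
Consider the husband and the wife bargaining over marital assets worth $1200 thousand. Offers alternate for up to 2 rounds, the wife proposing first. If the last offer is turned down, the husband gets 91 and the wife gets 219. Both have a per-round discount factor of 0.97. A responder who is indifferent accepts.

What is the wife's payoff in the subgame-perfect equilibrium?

Round 2 (the husband proposes): the wife gets 219 if talks fail, so the husband offers 219 and keeps 981.
Round 1 (the wife proposes): the husband can get 981 next round, worth 0.97 × 981 = 951.57 now; the wife offers that and keeps 248.43.

248.43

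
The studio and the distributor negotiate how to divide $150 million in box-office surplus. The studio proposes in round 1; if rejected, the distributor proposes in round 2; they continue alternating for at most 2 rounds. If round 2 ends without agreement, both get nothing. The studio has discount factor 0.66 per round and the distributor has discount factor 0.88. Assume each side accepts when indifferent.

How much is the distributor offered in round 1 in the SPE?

Round 2 (the distributor proposes): the studio will accept anything ≥ 0, so the distributor offers 0 and keeps 150.
Round 1 (the studio proposes): the distributor can get 150 next round, worth 0.88 × 150 = 132 now; the studio offers that and keeps 18.

132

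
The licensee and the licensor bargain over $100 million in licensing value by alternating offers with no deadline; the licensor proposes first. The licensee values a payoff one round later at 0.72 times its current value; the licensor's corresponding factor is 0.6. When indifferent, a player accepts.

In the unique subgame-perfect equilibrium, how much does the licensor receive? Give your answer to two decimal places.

49.30

In a stationary SPE each proposer offers the other exactly their discounted continuation value.
If the licensor keeps x when proposing and the licensee keeps y when proposing, then x = 100 − 0.72y and y = 100 − 0.6x.
Solving: x = 100(1 − 0.72) / (1 − 0.6·0.72) = 28 / 0.568 ≈ 49.2958.
The licensee gets 100 − 49.2958 ≈ 50.7042.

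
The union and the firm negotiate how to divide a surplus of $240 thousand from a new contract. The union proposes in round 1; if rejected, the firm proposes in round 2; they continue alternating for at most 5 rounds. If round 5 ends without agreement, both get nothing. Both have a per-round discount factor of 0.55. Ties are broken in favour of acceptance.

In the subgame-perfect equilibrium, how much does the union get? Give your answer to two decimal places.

Round 5 (the union proposes): the firm will accept anything ≥ 0, so the union offers 0 and keeps 240.
Round 4 (the firm proposes): the union can get 240 next round, worth 0.55 × 240 = 132 now, so the firm offers 132, keeping 108.
Round 3 (the union proposes): the firm can get 108 next round, worth 0.55 × 108 = 59.4 now, so the union offers 59.4, keeping 180.6.
Round 2 (the firm proposes): the union can get 180.6 next round, worth 0.55 × 180.6 = 99.33 now. The firm offers 99.33 and keeps 240 − 99.33 = 140.67.
Round 1 (the union proposes): the firm can get 140.67 next round, worth 0.55 × 140.67 = 77.3685 now. The union offers 77.3685 and keeps 240 − 77.3685 = 162.6315.

162.63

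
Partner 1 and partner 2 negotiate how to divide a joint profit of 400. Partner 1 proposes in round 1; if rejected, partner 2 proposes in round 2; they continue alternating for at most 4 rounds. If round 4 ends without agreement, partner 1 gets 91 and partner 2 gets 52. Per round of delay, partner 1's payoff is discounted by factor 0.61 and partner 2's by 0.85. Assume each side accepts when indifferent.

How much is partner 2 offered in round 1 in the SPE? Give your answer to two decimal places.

Solve by backward induction from round 4.
Round 4 (partner 2 proposes): partner 1 gets 91 if talks fail, so partner 2 offers 91 and keeps 309.
Round 3 (partner 1 proposes): partner 2 can get 309 next round, worth 0.85 × 309 = 262.65 now, so partner 1 offers 262.65, keeping 137.35.
Round 2 (partner 2 proposes): partner 1 can get 137.35 next round, worth 0.61 × 137.35 = 83.7835 now; partner 2 offers that and keeps 316.2165.
Round 1 (partner 1 proposes): partner 2 can get 316.2165 next round, worth 0.85 × 316.2165 = 268.784025 now; partner 1 offers that and keeps 131.215975.

268.78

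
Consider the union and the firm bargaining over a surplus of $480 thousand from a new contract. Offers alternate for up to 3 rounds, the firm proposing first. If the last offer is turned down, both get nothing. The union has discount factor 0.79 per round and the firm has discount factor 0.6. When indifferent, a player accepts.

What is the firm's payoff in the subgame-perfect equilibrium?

328.32

By backward induction:
Round 3 (the firm proposes): the union will accept anything ≥ 0, so the firm offers 0 and keeps 480.
Round 2 (the union proposes): the firm can get 480 next round, worth 0.6 × 480 = 288 now. The union offers 288 and keeps 480 − 288 = 192.
Round 1 (the firm proposes): the union can get 192 next round, worth 0.79 × 192 = 151.68 now, so the firm offers 151.68, keeping 328.32.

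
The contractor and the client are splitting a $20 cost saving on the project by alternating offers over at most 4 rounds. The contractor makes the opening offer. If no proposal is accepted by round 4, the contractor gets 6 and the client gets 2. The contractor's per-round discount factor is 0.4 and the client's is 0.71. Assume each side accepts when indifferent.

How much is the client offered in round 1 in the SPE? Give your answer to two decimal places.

11.34

Round 4 (the client proposes): the contractor gets 6 if talks fail, so the client offers 6 and keeps 14.
Round 3 (the contractor proposes): the client can get 14 next round, worth 0.71 × 14 = 9.94 now; the contractor offers that and keeps 10.06.
Round 2 (the client proposes): the contractor can get 10.06 next round, worth 0.4 × 10.06 = 4.024 now. The client offers 4.024 and keeps 20 − 4.024 = 15.976.
Round 1 (the contractor proposes): the client can get 15.976 next round, worth 0.71 × 15.976 = 11.34296 now; the contractor offers that and keeps 8.65704.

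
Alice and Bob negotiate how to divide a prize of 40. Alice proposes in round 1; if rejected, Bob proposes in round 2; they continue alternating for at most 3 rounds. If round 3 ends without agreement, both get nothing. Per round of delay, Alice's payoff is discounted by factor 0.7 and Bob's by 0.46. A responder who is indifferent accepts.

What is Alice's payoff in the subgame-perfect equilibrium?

Round 3 (Alice proposes): Bob will accept anything ≥ 0, so Alice offers 0 and keeps 40.
Round 2 (Bob proposes): Alice can get 40 next round, worth 0.7 × 40 = 28 now. Bob offers 28 and keeps 40 − 28 = 12.
Round 1 (Alice proposes): Bob can get 12 next round, worth 0.46 × 12 = 5.52 now. Alice offers 5.52 and keeps 40 − 5.52 = 34.48.

34.48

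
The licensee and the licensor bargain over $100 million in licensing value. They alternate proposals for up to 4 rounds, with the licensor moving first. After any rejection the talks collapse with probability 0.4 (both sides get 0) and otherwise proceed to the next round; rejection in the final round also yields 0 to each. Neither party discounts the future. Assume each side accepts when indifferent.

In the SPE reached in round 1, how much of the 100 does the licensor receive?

Round 4 (the licensee proposes): rejection yields 0 for the licensor; the licensee offers 0 and keeps 100.
Round 3 (the licensor proposes): rejecting gives the licensee an expected 0.6 × 100 = 60. The licensor offers 60 and keeps 100 − 60 = 40.
Round 2 (the licensee proposes): rejecting gives the licensor an expected 0.6 × 40 = 24. The licensee offers 24 and keeps 100 − 24 = 76.
Round 1 (the licensor proposes): rejecting gives the licensee an expected 0.6 × 76 = 45.6. The licensor offers 45.6 and keeps 100 − 45.6 = 54.4.

54.4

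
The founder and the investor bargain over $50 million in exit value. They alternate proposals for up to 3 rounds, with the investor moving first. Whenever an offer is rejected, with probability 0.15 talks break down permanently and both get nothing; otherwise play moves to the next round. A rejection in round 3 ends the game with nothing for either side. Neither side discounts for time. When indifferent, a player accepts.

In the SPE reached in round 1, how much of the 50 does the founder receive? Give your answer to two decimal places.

6.38

By backward induction:
Round 3 (the investor proposes): rejection yields 0 for the founder; the investor offers 0 and keeps 50.
Round 2 (the founder proposes): rejecting gives the investor an expected 0.85 × 50 = 42.5, so the founder offers 42.5, keeping 7.5.
Round 1 (the investor proposes): rejecting gives the founder an expected 0.85 × 7.5 = 6.375; the investor offers that and keeps 43.625.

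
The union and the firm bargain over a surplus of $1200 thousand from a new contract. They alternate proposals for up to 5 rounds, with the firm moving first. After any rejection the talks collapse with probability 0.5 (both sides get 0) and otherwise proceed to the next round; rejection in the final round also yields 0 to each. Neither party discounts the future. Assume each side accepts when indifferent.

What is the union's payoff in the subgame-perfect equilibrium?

375

By backward induction:
Round 5 (the firm proposes): the union will accept anything ≥ 0, so the firm offers 0 and keeps 1200.
Round 4 (the union proposes): rejecting gives the firm an expected 0.5 × 1200 = 600; the union offers that and keeps 600.
Round 3 (the firm proposes): rejecting gives the union an expected 0.5 × 600 = 300. The firm offers 300 and keeps 1200 − 300 = 900.
Round 2 (the union proposes): rejecting gives the firm an expected 0.5 × 900 = 450, so the union offers 450, keeping 750.
Round 1 (the firm proposes): rejecting gives the union an expected 0.5 × 750 = 375. The firm offers 375 and keeps 1200 − 375 = 825.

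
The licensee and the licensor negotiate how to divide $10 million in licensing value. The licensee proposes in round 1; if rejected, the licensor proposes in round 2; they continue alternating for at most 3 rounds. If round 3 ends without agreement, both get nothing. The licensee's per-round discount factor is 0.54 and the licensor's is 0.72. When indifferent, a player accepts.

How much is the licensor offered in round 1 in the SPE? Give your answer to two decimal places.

Round 3 (the licensee proposes): rejection yields 0 for the licensor; the licensee offers 0 and keeps 10.
Round 2 (the licensor proposes): the licensee can get 10 next round, worth 0.54 × 10 = 5.4 now, so the licensor offers 5.4, keeping 4.6.
Round 1 (the licensee proposes): the licensor can get 4.6 next round, worth 0.72 × 4.6 = 3.312 now. The licensee offers 3.312 and keeps 10 − 3.312 = 6.688.

3.31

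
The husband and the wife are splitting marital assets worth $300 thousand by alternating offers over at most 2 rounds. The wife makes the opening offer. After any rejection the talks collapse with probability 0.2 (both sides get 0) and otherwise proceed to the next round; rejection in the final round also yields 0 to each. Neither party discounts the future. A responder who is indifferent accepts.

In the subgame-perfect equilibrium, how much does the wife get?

Round 2 (the husband proposes): rejection yields 0 for the wife; the husband offers 0 and keeps 300.
Round 1 (the wife proposes): rejecting gives the husband an expected 0.8 × 300 = 240; the wife offers that and keeps 60.

60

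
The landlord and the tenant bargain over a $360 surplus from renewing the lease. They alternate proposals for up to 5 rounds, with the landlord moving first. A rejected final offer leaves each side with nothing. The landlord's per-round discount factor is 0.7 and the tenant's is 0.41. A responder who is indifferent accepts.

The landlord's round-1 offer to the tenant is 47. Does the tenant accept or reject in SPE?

Reject

Round 5 (the landlord proposes): the tenant will accept anything ≥ 0, so the landlord offers 0 and keeps 360.
Round 4 (the tenant proposes): the landlord can get 360 next round, worth 0.7 × 360 = 252 now. The tenant offers 252 and keeps 360 − 252 = 108.
Round 3 (the landlord proposes): the tenant can get 108 next round, worth 0.41 × 108 = 44.28 now, so the landlord offers 44.28, keeping 315.72.
Round 2 (the tenant proposes): the landlord can get 315.72 next round, worth 0.7 × 315.72 = 221.004 now, so the tenant offers 221.004, keeping 138.996.
So by rejecting in round 1, the tenant gets 138.996 next round, worth 0.41 × 138.996 = 56.98836 now.
Offer 47 < 56.98836, so the tenant rejects.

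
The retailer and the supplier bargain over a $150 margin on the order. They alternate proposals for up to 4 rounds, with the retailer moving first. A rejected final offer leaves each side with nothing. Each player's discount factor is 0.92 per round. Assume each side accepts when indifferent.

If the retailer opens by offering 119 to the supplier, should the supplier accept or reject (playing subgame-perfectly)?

Round 4 (the supplier proposes): rejection yields 0 for the retailer; the supplier offers 0 and keeps 150.
Round 3 (the retailer proposes): the supplier can get 150 next round, worth 0.92 × 150 = 138 now; the retailer offers that and keeps 12.
Round 2 (the supplier proposes): the retailer can get 12 next round, worth 0.92 × 12 = 11.04 now, so the supplier offers 11.04, keeping 138.96.
So by rejecting in round 1, the supplier gets 138.96 next round, worth 0.92 × 138.96 = 127.8432 now.
Offer 119 < 127.8432, so the supplier rejects.

Reject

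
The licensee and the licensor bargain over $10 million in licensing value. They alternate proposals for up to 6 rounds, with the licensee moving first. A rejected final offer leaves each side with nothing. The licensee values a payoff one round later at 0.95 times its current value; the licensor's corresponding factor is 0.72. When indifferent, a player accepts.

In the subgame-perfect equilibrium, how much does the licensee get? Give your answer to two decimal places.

6.03

Round 6 (the licensor proposes): rejection yields 0 for the licensee; the licensor offers 0 and keeps 10.
Round 5 (the licensee proposes): the licensor can get 10 next round, worth 0.72 × 10 = 7.2 now, so the licensee offers 7.2, keeping 2.8.
Round 4 (the licensor proposes): the licensee can get 2.8 next round, worth 0.95 × 2.8 = 2.66 now; the licensor offers that and keeps 7.34.
Round 3 (the licensee proposes): the licensor can get 7.34 next round, worth 0.72 × 7.34 = 5.2848 now; the licensee offers that and keeps 4.7152.
Round 2 (the licensor proposes): the licensee can get 4.7152 next round, worth 0.95 × 4.7152 = 4.47944 now; the licensor offers that and keeps 5.52056.
Round 1 (the licensee proposes): the licensor can get 5.52056 next round, worth 0.72 × 5.52056 = 3.9748032 now. The licensee offers 3.9748032 and keeps 10 − 3.9748032 = 6.0251968.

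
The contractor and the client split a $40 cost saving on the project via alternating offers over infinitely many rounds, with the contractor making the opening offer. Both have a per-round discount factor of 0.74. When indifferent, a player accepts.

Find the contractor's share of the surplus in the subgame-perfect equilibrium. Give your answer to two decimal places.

Let x be the contractor's share when the contractor proposes and y be the client's share when the client proposes.
The client accepts iff offered ≥ 0.74·y, so x = 40 − 0.74y. Symmetrically y = 40 − 0.74x.
Substituting: x = 40 − 0.74(40 − 0.74x), giving x(1 − 0.74·0.74) = 40(1 − 0.74).
So x = 40 × 0.26 / 0.4524 ≈ 22.9885, and the client receives 40 − x ≈ 17.0115.

22.99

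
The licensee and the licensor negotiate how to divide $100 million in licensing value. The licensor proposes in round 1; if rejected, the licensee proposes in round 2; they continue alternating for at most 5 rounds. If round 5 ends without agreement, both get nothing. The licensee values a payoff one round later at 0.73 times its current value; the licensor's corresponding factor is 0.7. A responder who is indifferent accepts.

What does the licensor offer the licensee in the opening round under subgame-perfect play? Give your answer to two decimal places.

Solve by backward induction from round 5.
Round 5 (the licensor proposes): the licensee will accept anything ≥ 0, so the licensor offers 0 and keeps 100.
Round 4 (the licensee proposes): the licensor can get 100 next round, worth 0.7 × 100 = 70 now, so the licensee offers 70, keeping 30.
Round 3 (the licensor proposes): the licensee can get 30 next round, worth 0.73 × 30 = 21.9 now, so the licensor offers 21.9, keeping 78.1.
Round 2 (the licensee proposes): the licensor can get 78.1 next round, worth 0.7 × 78.1 = 54.67 now, so the licensee offers 54.67, keeping 45.33.
Round 1 (the licensor proposes): the licensee can get 45.33 next round, worth 0.73 × 45.33 = 33.0909 now. The licensor offers 33.0909 and keeps 100 − 33.0909 = 66.9091.

33.09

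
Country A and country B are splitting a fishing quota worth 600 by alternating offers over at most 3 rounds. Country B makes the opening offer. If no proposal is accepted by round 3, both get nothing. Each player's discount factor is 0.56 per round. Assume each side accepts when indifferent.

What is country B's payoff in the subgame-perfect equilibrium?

Round 3 (country B proposes): rejection yields 0 for country A; country B offers 0 and keeps 600.
Round 2 (country A proposes): country B can get 600 next round, worth 0.56 × 600 = 336 now; country A offers that and keeps 264.
Round 1 (country B proposes): country A can get 264 next round, worth 0.56 × 264 = 147.84 now; country B offers that and keeps 452.16.

452.16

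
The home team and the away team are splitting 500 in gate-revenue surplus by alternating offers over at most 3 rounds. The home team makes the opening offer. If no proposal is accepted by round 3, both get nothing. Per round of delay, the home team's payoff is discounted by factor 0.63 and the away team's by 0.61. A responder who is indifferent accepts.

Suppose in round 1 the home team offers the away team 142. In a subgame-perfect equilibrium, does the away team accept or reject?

Round 3 (the home team proposes): rejection yields 0 for the away team; the home team offers 0 and keeps 500.
Round 2 (the away team proposes): the home team can get 500 next round, worth 0.63 × 500 = 315 now; the away team offers that and keeps 185.
So by rejecting in round 1, the away team gets 185 next round, worth 0.61 × 185 = 112.85 now.
Offer 142 ≥ 112.85, so the away team accepts.

Accept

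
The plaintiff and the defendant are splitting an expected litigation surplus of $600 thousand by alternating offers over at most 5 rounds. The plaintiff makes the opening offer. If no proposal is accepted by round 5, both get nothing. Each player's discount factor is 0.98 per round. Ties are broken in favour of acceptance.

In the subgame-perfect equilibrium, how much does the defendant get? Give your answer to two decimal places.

Solve by backward induction from round 5.
Round 5 (the plaintiff proposes): the defendant will accept anything ≥ 0, so the plaintiff offers 0 and keeps 600.
Round 4 (the defendant proposes): the plaintiff can get 600 next round, worth 0.98 × 600 = 588 now, so the defendant offers 588, keeping 12.
Round 3 (the plaintiff proposes): the defendant can get 12 next round, worth 0.98 × 12 = 11.76 now; the plaintiff offers that and keeps 588.24.
Round 2 (the defendant proposes): the plaintiff can get 588.24 next round, worth 0.98 × 588.24 = 576.4752 now; the defendant offers that and keeps 23.5248.
Round 1 (the plaintiff proposes): the defendant can get 23.5248 next round, worth 0.98 × 23.5248 = 23.054304 now. The plaintiff offers 23.054304 and keeps 600 − 23.054304 = 576.945696.

23.05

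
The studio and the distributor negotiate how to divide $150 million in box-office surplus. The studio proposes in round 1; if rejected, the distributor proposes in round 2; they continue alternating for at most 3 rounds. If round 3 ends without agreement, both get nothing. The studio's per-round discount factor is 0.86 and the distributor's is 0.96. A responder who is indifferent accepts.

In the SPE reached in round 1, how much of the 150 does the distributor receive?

20.16

Round 3 (the studio proposes): rejection yields 0 for the distributor; the studio offers 0 and keeps 150.
Round 2 (the distributor proposes): the studio can get 150 next round, worth 0.86 × 150 = 129 now, so the distributor offers 129, keeping 21.
Round 1 (the studio proposes): the distributor can get 21 next round, worth 0.96 × 21 = 20.16 now; the studio offers that and keeps 129.84.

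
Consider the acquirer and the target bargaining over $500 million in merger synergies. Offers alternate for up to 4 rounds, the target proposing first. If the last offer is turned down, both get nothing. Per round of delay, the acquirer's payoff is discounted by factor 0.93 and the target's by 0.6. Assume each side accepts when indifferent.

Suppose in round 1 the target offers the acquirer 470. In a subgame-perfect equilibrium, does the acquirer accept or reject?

Accept

Round 4 (the acquirer proposes): rejection yields 0 for the target; the acquirer offers 0 and keeps 500.
Round 3 (the target proposes): the acquirer can get 500 next round, worth 0.93 × 500 = 465 now; the target offers that and keeps 35.
Round 2 (the acquirer proposes): the target can get 35 next round, worth 0.6 × 35 = 21 now, so the acquirer offers 21, keeping 479.
So by rejecting in round 1, the acquirer gets 479 next round, worth 0.93 × 479 = 445.47 now.
Offer 470 ≥ 445.47, so the acquirer accepts.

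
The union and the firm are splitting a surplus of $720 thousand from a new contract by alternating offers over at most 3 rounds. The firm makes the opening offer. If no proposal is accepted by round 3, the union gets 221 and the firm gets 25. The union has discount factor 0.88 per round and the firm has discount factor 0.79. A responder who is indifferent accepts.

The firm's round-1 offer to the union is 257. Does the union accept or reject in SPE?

Reject

Work out the union's continuation value if the offer is rejected.
Round 3 (the firm proposes): the union gets 221 if talks fail, so the firm offers 221 and keeps 499.
Round 2 (the union proposes): the firm can get 499 next round, worth 0.79 × 499 = 394.21 now; the union offers that and keeps 325.79.
So by rejecting in round 1, the union gets 325.79 next round, worth 0.88 × 325.79 = 286.6952 now.
Offer 257 < 286.6952, so the union rejects.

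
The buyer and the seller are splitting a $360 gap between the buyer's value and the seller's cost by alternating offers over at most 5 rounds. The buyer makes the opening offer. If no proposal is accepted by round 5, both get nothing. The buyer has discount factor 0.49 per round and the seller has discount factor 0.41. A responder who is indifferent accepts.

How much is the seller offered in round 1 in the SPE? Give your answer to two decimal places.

Solve by backward induction from round 5.
Round 5 (the buyer proposes): the seller will accept anything ≥ 0, so the buyer offers 0 and keeps 360.
Round 4 (the seller proposes): the buyer can get 360 next round, worth 0.49 × 360 = 176.4 now. The seller offers 176.4 and keeps 360 − 176.4 = 183.6.
Round 3 (the buyer proposes): the seller can get 183.6 next round, worth 0.41 × 183.6 = 75.276 now. The buyer offers 75.276 and keeps 360 − 75.276 = 284.724.
Round 2 (the seller proposes): the buyer can get 284.724 next round, worth 0.49 × 284.724 = 139.51476 now. The seller offers 139.51476 and keeps 360 − 139.51476 = 220.48524.
Round 1 (the buyer proposes): the seller can get 220.48524 next round, worth 0.41 × 220.48524 = 90.3989484 now, so the buyer offers 90.3989484, keeping 269.6010516.

90.40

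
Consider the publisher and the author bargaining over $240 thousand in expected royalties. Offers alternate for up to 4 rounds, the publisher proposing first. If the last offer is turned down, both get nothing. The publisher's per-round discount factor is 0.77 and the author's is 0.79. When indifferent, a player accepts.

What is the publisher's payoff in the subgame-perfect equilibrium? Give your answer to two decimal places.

Work backward from the last round.
Round 4 (the author proposes): rejection yields 0 for the publisher; the author offers 0 and keeps 240.
Round 3 (the publisher proposes): the author can get 240 next round, worth 0.79 × 240 = 189.6 now. The publisher offers 189.6 and keeps 240 − 189.6 = 50.4.
Round 2 (the author proposes): the publisher can get 50.4 next round, worth 0.77 × 50.4 = 38.808 now. The author offers 38.808 and keeps 240 − 38.808 = 201.192.
Round 1 (the publisher proposes): the author can get 201.192 next round, worth 0.79 × 201.192 = 158.94168 now. The publisher offers 158.94168 and keeps 240 − 158.94168 = 81.05832.

81.06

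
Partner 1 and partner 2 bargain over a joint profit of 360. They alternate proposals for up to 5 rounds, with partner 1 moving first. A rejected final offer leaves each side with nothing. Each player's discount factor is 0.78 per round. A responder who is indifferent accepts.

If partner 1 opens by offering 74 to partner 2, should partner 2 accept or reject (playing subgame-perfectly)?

Work out partner 2's continuation value if the offer is rejected.
Round 5 (partner 1 proposes): rejection yields 0 for partner 2; partner 1 offers 0 and keeps 360.
Round 4 (partner 2 proposes): partner 1 can get 360 next round, worth 0.78 × 360 = 280.8 now, so partner 2 offers 280.8, keeping 79.2.
Round 3 (partner 1 proposes): partner 2 can get 79.2 next round, worth 0.78 × 79.2 = 61.776 now, so partner 1 offers 61.776, keeping 298.224.
Round 2 (partner 2 proposes): partner 1 can get 298.224 next round, worth 0.78 × 298.224 = 232.61472 now; partner 2 offers that and keeps 127.38528.
So by rejecting in round 1, partner 2 gets 127.38528 next round, worth 0.78 × 127.38528 = 99.3605184 now.
Offer 74 < 99.3605184, so partner 2 rejects.

Reject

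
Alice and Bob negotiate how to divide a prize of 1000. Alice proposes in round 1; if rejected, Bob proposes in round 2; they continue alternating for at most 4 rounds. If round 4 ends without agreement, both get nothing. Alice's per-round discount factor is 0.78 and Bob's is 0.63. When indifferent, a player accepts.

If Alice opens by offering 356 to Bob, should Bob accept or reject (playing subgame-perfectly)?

Round 4 (Bob proposes): rejection yields 0 for Alice; Bob offers 0 and keeps 1000.
Round 3 (Alice proposes): Bob can get 1000 next round, worth 0.63 × 1000 = 630 now; Alice offers that and keeps 370.
Round 2 (Bob proposes): Alice can get 370 next round, worth 0.78 × 370 = 288.6 now, so Bob offers 288.6, keeping 711.4.
So by rejecting in round 1, Bob gets 711.4 next round, worth 0.63 × 711.4 = 448.182 now.
Offer 356 < 448.182, so Bob rejects.

Reject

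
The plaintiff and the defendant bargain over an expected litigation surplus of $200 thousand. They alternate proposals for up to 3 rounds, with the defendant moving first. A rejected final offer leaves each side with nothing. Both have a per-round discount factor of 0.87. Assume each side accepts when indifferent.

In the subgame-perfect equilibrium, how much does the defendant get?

177.38

Work backward from the last round.
Round 3 (the defendant proposes): rejection yields 0 for the plaintiff; the defendant offers 0 and keeps 200.
Round 2 (the plaintiff proposes): the defendant can get 200 next round, worth 0.87 × 200 = 174 now, so the plaintiff offers 174, keeping 26.
Round 1 (the defendant proposes): the plaintiff can get 26 next round, worth 0.87 × 26 = 22.62 now; the defendant offers that and keeps 177.38.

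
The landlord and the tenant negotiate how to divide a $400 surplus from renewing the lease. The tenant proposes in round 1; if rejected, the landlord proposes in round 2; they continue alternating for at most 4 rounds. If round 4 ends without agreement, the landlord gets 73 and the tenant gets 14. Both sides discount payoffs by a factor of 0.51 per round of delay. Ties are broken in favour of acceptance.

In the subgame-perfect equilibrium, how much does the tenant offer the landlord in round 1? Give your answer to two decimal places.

151.16

Round 4 (the landlord proposes): the tenant gets 14 if talks fail, so the landlord offers 14 and keeps 386.
Round 3 (the tenant proposes): the landlord can get 386 next round, worth 0.51 × 386 = 196.86 now; the tenant offers that and keeps 203.14.
Round 2 (the landlord proposes): the tenant can get 203.14 next round, worth 0.51 × 203.14 = 103.6014 now, so the landlord offers 103.6014, keeping 296.3986.
Round 1 (the tenant proposes): the landlord can get 296.3986 next round, worth 0.51 × 296.3986 = 151.163286 now. The tenant offers 151.163286 and keeps 400 − 151.163286 = 248.836714.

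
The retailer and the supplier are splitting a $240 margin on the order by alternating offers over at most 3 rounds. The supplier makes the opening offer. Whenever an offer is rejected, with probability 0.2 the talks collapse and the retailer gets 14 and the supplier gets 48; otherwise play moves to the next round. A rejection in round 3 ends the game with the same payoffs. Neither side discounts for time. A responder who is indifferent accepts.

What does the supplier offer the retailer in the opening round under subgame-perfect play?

By backward induction:
Round 3 (the supplier proposes): the retailer gets 14 if talks fail, so the supplier offers 14 and keeps 226.
Round 2 (the retailer proposes): rejecting gives the supplier an expected 0.8 × 226 + 0.2 × 48 = 190.4, so the retailer offers 190.4, keeping 49.6.
Round 1 (the supplier proposes): rejecting gives the retailer an expected 0.8 × 49.6 + 0.2 × 14 = 42.48. The supplier offers 42.48 and keeps 240 − 42.48 = 197.52.

42.48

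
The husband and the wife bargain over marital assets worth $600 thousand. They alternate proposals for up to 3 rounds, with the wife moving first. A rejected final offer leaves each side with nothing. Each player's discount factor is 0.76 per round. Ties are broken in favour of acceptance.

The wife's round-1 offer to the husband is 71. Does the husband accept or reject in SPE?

Round 3 (the wife proposes): the husband will accept anything ≥ 0, so the wife offers 0 and keeps 600.
Round 2 (the husband proposes): the wife can get 600 next round, worth 0.76 × 600 = 456 now, so the husband offers 456, keeping 144.
So by rejecting in round 1, the husband gets 144 next round, worth 0.76 × 144 = 109.44 now.
Offer 71 < 109.44, so the husband rejects.

Reject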